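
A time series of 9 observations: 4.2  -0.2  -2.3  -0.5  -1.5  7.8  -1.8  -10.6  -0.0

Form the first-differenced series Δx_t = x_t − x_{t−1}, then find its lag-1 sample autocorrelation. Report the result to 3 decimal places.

-0.278

First differences Δx: -4.4, -2.1, 1.8, -1.0, 9.3, -9.6, -8.8, 10.6
Mean of differences = -0.5250
Numerator Σ(Δx_t−Δx̄)(Δx_{t+1}−Δx̄) = -109.4556
Denominator Σ(Δx_t−Δx̄)² = 394.2550
r_1(Δx) = -109.4556 / 394.2550 = -0.278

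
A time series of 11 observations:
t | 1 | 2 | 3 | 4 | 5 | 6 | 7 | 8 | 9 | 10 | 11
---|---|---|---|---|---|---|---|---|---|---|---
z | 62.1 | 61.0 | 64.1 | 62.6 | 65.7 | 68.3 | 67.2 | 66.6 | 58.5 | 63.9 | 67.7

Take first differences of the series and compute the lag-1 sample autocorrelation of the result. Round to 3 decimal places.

First differences Δz: -1.1, 3.1, -1.5, 3.1, 2.6, -1.1, -0.6, -8.1, 5.4, 3.8
Mean of differences = 0.5600
Numerator Σ(Δz_t−Δz̄)(Δz_{t+1}−Δz̄) = -27.1476
Denominator Σ(Δz_t−Δz̄)² = 137.0840
r_1(Δz) = -27.1476 / 137.0840 = -0.198

-0.198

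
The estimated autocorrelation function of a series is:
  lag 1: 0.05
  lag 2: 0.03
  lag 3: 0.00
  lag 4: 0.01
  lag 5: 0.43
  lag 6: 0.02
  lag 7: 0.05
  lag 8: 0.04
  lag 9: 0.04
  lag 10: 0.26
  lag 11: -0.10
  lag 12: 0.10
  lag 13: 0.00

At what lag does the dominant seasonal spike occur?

The largest autocorrelation is r_5 = 0.43, with a weaker echo at lag 10 (0.26); the remaining lags stay at or below 0.10.
The dominant spike at lag 5 indicates a seasonal period of 5.

5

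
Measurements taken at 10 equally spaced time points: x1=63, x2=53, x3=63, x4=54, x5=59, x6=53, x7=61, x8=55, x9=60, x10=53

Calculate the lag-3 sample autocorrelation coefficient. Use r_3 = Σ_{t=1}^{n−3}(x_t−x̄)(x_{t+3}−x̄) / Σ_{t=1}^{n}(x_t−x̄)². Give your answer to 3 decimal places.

-0.587

Mean x̄ = (63 + 53 + 63 + 54 + 59 + 53 + 61 + 55 + 60 + 53)/10 = 57.4000
Σ(x_t−x̄)(x_{t+3}−x̄) = (-19.0400) + (-7.0400) + (-24.6400) + (-12.2400) + (-3.8400) + (-11.4400) + (-15.8400) = -94.0800
Denominator Σ(x_t−x̄)² = 160.4000
r_3 = -94.0800 / 160.4000 = -0.587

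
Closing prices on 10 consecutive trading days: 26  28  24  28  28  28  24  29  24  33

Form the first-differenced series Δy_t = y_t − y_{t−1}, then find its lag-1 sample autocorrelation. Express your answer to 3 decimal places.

-0.628

First differences Δy: 2, -4, 4, 0, 0, -4, 5, -5, 9
Mean of differences = 0.7778
Numerator Σ(Δy_t−Δȳ)(Δy_{t+1}−Δȳ) = -111.4938
Denominator Σ(Δy_t−Δȳ)² = 177.5556
r_1(Δy) = -111.4938 / 177.5556 = -0.628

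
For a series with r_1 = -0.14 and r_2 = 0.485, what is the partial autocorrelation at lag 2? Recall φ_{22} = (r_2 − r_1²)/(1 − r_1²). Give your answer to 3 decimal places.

φ_{22} = (r_2 − r_1²) / (1 − r_1²)
r_1² = (-0.14)² = 0.0196
Numerator = 0.485 − 0.0196 = 0.4654; denominator = 1 − 0.0196 = 0.9804
φ_{22} = 0.4654 / 0.9804 = 0.475

0.475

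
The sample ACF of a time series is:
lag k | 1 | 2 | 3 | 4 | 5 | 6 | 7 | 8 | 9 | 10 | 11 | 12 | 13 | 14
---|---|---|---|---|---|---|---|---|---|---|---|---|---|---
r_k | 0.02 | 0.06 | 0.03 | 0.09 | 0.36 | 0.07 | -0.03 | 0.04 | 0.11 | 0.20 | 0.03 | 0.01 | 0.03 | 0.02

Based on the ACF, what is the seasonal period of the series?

The largest autocorrelation is r_5 = 0.36, with a weaker echo at lag 10 (0.20); the remaining lags stay at or below 0.11.
The dominant spike at lag 5 indicates a seasonal period of 5.

5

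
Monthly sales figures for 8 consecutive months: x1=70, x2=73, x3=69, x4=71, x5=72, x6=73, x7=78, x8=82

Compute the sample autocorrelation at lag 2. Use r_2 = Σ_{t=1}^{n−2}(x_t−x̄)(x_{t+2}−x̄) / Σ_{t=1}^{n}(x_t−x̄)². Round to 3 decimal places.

Mean x̄ = (70 + 73 + 69 + 71 + 72 + 73 + 78 + 82)/8 = 73.5000
Deviations from mean: -3.5000, -0.5000, -4.5000, -2.5000, -1.5000, -0.5000, 4.5000, 8.5000
Numerator Σ_{t=1}^{6}(x_t−x̄)(x_{t+2}−x̄) = 14.0000
Denominator Σ(x_t−x̄)² = 134.0000
r_2 = 14.0000 / 134.0000 = 0.104

0.104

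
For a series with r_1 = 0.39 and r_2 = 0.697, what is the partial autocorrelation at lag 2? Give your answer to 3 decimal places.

φ_{22} = (r_2 − r_1²) / (1 − r_1²)
r_1² = (0.39)² = 0.1521
Numerator = 0.697 − 0.1521 = 0.5449; denominator = 1 − 0.1521 = 0.8479
φ_{22} = 0.5449 / 0.8479 = 0.643

0.643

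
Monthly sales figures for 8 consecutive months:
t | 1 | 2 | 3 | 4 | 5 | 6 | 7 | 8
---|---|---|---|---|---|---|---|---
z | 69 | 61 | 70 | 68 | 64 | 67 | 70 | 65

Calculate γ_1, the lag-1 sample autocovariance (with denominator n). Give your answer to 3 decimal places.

Mean z̄ = (69 + 61 + 70 + 68 + 64 + 67 + 70 + 65)/8 = 66.7500
Deviations: 2.2500, -5.7500, 3.2500, 1.2500, -2.7500, 0.2500, 3.2500, -1.7500
Σ_{t=1}^{7}(z_t−z̄)(z_{t+1}−z̄) = -36.5625
γ_1 = -36.5625 / 8 = -4.570

-4.570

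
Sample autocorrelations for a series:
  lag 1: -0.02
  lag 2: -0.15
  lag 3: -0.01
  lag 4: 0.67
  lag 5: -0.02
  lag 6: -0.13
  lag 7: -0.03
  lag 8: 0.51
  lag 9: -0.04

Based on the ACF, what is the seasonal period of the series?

4

The largest autocorrelation is r_4 = 0.67, with a weaker echo at lag 8 (0.51); the remaining lags stay at or below -0.01.
The dominant spike at lag 4 indicates a seasonal period of 4.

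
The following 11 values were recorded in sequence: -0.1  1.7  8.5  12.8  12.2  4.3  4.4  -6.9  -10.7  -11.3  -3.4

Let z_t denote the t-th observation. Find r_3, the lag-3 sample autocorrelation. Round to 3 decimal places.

-0.105

Mean z̄ = (-0.1 + 1.7 + 8.5 + 12.8 + 12.2 + 4.3 + 4.4 − 6.9 − 10.7 − 11.3 − 3.4)/11 = 1.0455
Numerator Σ_{t=1}^{8}(z_t−z̄)(z_{t+3}−z̄) = -75.4171
Denominator Σ(z_t−z̄)² = 715.0073
r_3 = -75.4171 / 715.0073 = -0.105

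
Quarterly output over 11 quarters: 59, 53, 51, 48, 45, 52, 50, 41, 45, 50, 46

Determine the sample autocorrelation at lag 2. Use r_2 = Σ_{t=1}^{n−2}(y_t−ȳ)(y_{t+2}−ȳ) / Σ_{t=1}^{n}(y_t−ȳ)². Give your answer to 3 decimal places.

-0.093

Mean ȳ = (59 + 53 + 51 + 48 + 45 + 52 + 50 + 41 + 45 + 50 + 46)/11 = 49.0909
Numerator Σ_{t=1}^{9}(y_t−ȳ)(y_{t+2}−ȳ) = -22.0165
Denominator Σ(y_t−ȳ)² = 236.9091
r_2 = -22.0165 / 236.9091 = -0.093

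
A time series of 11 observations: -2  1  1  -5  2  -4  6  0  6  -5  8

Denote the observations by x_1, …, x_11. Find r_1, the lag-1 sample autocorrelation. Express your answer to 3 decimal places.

-0.582

Mean x̄ = (-2 + 1 + 1 − 5 + 2 − 4 + 6 + 0 + 6 − 5 + 8)/11 = 0.7273
Numerator Σ_{t=1}^{10}(x_t−x̄)(x_{t+1}−x̄) = -119.9835
Denominator Σ(x_t−x̄)² = 206.1818
r_1 = -119.9835 / 206.1818 = -0.582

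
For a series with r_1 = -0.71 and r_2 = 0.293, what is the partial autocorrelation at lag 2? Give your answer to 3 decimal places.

φ_{22} = (r_2 − r_1²) / (1 − r_1²)
r_1² = (-0.71)² = 0.5041
Numerator = 0.293 − 0.5041 = -0.2111; denominator = 1 − 0.5041 = 0.4959
φ_{22} = -0.2111 / 0.4959 = -0.426

-0.426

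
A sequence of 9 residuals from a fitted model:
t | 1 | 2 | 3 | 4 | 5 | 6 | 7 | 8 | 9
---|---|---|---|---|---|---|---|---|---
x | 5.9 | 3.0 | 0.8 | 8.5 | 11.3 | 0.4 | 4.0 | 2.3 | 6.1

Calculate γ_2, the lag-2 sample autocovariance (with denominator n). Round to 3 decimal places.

-5.389

Mean x̄ = (5.9 + 3.0 + 0.8 + 8.5 + 11.3 + 0.4 + 4.0 + 2.3 + 6.1)/9 = 4.7000
Σ_{t=1}^{7}(x_t−x̄)(x_{t+2}−x̄) = -48.5000
γ_2 = -48.5000 / 9 = -5.389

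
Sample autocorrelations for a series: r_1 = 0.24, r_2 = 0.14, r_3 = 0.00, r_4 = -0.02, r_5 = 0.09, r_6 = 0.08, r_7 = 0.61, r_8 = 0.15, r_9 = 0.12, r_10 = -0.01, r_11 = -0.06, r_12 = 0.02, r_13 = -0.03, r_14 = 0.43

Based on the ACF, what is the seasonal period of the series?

The largest autocorrelation is r_7 = 0.61, with a weaker echo at lag 14 (0.43); the remaining lags stay at or below 0.24. The elevated value at lag 1 (0.24), dropping to 0.14 at lag 2, reflects decaying short-term dependence rather than seasonality.
The dominant spike at lag 7 indicates a seasonal period of 7.

7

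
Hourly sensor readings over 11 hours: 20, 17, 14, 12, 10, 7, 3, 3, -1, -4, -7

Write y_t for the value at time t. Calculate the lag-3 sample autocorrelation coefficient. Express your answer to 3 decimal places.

Mean ȳ = (20 + 17 + 14 + 12 + 10 + 7 + 3 + 3 − 1 − 4 − 7)/11 = 6.7273
Numerator Σ_{t=1}^{8}(y_t−ȳ)(y_{t+3}−ȳ) = 162.7769
Denominator Σ(y_t−ȳ)² = 764.1818
r_3 = 162.7769 / 764.1818 = 0.213

0.213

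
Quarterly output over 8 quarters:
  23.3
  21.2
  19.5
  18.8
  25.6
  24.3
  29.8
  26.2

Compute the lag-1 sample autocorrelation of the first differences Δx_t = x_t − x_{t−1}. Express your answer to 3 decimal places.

First differences Δx: -2.1, -1.7, -0.7, 6.8, -1.3, 5.5, -3.6
Mean of differences = 0.4143
Numerator Σ(Δx_t−Δx̄)(Δx_{t+1}−Δx̄) = -39.5245
Denominator Σ(Δx_t−Δx̄)² = 97.7286
r_1(Δx) = -39.5245 / 97.7286 = -0.404

-0.404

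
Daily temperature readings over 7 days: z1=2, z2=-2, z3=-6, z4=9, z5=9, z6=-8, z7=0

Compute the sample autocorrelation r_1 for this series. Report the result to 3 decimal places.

-0.144

Mean z̄ = (2 − 2 − 6 + 9 + 9 − 8 + 0)/7 = 0.5714
Deviations from mean: 1.4286, -2.5714, -6.5714, 8.4286, 8.4286, -8.5714, -0.5714
Numerator Σ_{t=1}^{6}(z_t−z̄)(z_{t+1}−z̄) = -38.4694
Denominator Σ(z_t−z̄)² = 267.7143
r_1 = -38.4694 / 267.7143 = -0.144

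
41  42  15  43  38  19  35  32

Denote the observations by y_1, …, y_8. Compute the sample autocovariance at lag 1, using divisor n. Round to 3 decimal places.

-39.908

Mean ȳ = (41 + 42 + 15 + 43 + 38 + 19 + 35 + 32)/8 = 33.1250
Deviations: 7.8750, 8.8750, -18.1250, 9.8750, 4.8750, -14.1250, 1.8750, -1.1250
Σ_{t=1}^{7}(y_t−ȳ)(y_{t+1}−ȳ) = -319.2656
γ_1 = -319.2656 / 8 = -39.908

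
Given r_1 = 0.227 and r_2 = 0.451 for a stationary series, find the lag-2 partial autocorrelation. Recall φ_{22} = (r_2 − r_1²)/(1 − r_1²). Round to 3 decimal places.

0.421

φ_{22} = (r_2 − r_1²) / (1 − r_1²)
r_1² = (0.227)² = 0.051529
Numerator = 0.451 − 0.0515 = 0.3995; denominator = 1 − 0.0515 = 0.9485
φ_{22} = 0.3995 / 0.9485 = 0.421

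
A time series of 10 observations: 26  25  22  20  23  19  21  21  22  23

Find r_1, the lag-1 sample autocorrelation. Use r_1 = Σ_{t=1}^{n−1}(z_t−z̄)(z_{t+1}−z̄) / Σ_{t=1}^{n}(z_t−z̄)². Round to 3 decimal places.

0.278

Mean z̄ = (26 + 25 + 22 + 20 + 23 + 19 + 21 + 21 + 22 + 23)/10 = 22.2000
Numerator Σ_{t=1}^{9}(z_t−z̄)(z_{t+1}−z̄) = 11.5600
Denominator Σ(z_t−z̄)² = 41.6000
r_1 = 11.5600 / 41.6000 = 0.278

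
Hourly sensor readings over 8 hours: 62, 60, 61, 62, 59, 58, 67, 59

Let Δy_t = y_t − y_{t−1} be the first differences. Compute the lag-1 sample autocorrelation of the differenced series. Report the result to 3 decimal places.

First differences Δy: -2, 1, 1, -3, -1, 9, -8
Mean of differences = -0.4286
Numerator Σ(Δy_t−Δȳ)(Δy_{t+1}−Δȳ) = -79.1837
Denominator Σ(Δy_t−Δȳ)² = 159.7143
r_1(Δy) = -79.1837 / 159.7143 = -0.496

-0.496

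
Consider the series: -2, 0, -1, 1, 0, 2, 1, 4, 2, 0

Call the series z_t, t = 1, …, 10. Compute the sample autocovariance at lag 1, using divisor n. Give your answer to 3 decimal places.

0.621

Mean z̄ = (-2 + 0 − 1 + 1 + 0 + 2 + 1 + 4 + 2 + 0)/10 = 0.7000
Σ_{t=1}^{9}(z_t−z̄)(z_{t+1}−z̄) = 6.2100
γ_1 = 6.2100 / 10 = 0.621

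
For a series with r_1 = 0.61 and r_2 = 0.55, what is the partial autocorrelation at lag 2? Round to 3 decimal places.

φ_{22} = (r_2 − r_1²) / (1 − r_1²)
r_1² = (0.61)² = 0.3721
Numerator = 0.55 − 0.3721 = 0.1779; denominator = 1 − 0.3721 = 0.6279
φ_{22} = 0.1779 / 0.6279 = 0.283

0.283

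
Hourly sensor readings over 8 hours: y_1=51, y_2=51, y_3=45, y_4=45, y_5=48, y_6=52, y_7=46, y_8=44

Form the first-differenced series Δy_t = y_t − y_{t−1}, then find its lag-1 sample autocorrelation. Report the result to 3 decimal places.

First differences Δy: 0, -6, 0, 3, 4, -6, -2
Mean of differences = -1.0000
Numerator Σ(Δy_t−Δȳ)(Δy_{t+1}−Δȳ) = -6.0000
Denominator Σ(Δy_t−Δȳ)² = 94.0000
r_1(Δy) = -6.0000 / 94.0000 = -0.064

-0.064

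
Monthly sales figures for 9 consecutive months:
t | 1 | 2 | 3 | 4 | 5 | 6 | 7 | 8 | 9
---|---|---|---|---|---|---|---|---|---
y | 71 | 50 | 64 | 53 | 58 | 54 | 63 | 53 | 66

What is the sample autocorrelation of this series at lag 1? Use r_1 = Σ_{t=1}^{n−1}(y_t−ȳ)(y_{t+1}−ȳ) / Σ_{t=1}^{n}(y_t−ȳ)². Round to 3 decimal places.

-0.620

Mean ȳ = (71 + 50 + 64 + 53 + 58 + 54 + 63 + 53 + 66)/9 = 59.1111
Numerator Σ_{t=1}^{8}(y_t−ȳ)(y_{t+1}−ȳ) = -256.0123
Denominator Σ(y_t−ȳ)² = 412.8889
r_1 = -256.0123 / 412.8889 = -0.620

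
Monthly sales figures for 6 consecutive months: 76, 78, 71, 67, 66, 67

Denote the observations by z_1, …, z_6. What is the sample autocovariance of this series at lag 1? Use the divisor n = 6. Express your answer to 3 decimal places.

12.440

Mean z̄ = (76 + 78 + 71 + 67 + 66 + 67)/6 = 70.8333
Σ_{t=1}^{5}(z_t−z̄)(z_{t+1}−z̄) = 74.6389
γ_1 = 74.6389 / 6 = 12.440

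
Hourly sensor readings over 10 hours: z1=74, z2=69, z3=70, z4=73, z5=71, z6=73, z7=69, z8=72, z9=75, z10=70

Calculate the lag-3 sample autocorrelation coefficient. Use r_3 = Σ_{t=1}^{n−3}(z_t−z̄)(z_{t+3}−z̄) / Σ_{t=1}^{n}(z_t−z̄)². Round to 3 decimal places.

0.191

Mean z̄ = (74 + 69 + 70 + 73 + 71 + 73 + 69 + 72 + 75 + 70)/10 = 71.6000
Numerator Σ_{t=1}^{7}(z_t−z̄)(z_{t+3}−z̄) = 7.7200
Denominator Σ(z_t−z̄)² = 40.4000
r_3 = 7.7200 / 40.4000 = 0.191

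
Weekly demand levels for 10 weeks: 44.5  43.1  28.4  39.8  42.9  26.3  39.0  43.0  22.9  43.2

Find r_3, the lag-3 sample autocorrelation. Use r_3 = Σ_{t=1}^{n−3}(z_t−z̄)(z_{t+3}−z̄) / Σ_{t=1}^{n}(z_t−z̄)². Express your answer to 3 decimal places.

0.587

Mean z̄ = (44.5 + 43.1 + 28.4 + 39.8 + 42.9 + 26.3 + 39.0 + 43.0 + 22.9 + 43.2)/10 = 37.3100
Numerator Σ_{t=1}^{7}(z_t−z̄)(z_{t+3}−z̄) = 352.9917
Denominator Σ(z_t−z̄)² = 600.8490
r_3 = 352.9917 / 600.8490 = 0.587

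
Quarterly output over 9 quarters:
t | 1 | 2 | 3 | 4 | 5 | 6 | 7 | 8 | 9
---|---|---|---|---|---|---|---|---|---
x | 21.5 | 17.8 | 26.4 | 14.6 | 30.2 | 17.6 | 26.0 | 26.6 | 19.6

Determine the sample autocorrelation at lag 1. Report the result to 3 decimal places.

-0.712

Mean x̄ = (21.5 + 17.8 + 26.4 + 14.6 + 30.2 + 17.6 + 26.0 + 26.6 + 19.6)/9 = 22.2556
Numerator Σ_{t=1}^{8}(x_t−x̄)(x_{t+1}−x̄) = -157.3342
Denominator Σ(x_t−x̄)² = 220.9422
r_1 = -157.3342 / 220.9422 = -0.712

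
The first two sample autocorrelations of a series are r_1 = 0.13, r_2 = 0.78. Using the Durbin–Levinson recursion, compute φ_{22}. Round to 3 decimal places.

0.776

φ_{22} = (r_2 − r_1²) / (1 − r_1²)
r_1² = (0.13)² = 0.0169
Numerator = 0.78 − 0.0169 = 0.7631; denominator = 1 − 0.0169 = 0.9831
φ_{22} = 0.7631 / 0.9831 = 0.776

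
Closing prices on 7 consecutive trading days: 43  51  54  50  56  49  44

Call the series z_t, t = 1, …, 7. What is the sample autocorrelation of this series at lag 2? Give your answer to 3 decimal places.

-0.262

Mean z̄ = (43 + 51 + 54 + 50 + 56 + 49 + 44)/7 = 49.5714
Numerator Σ_{t=1}^{5}(z_t−z̄)(z_{t+2}−z̄) = -36.0816
Denominator Σ(z_t−z̄)² = 137.7143
r_2 = -36.0816 / 137.7143 = -0.262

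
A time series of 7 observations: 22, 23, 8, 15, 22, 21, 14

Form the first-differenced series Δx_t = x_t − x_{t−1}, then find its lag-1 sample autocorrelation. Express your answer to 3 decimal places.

-0.208

First differences Δx: 1, -15, 7, 7, -1, -7
Mean of differences = -1.3333
Numerator Σ(Δx_t−Δx̄)(Δx_{t+1}−Δx̄) = -75.4444
Denominator Σ(Δx_t−Δx̄)² = 363.3333
r_1(Δx) = -75.4444 / 363.3333 = -0.208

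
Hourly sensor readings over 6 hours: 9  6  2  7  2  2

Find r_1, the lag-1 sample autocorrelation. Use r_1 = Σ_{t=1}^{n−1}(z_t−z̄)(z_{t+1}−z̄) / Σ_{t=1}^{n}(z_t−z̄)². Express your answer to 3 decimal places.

-0.066

Mean z̄ = (9 + 6 + 2 + 7 + 2 + 2)/6 = 4.6667
Σ(z_t−z̄)(z_{t+1}−z̄) = (5.7778) + (-3.5556) + (-6.2222) + (-6.2222) + (7.1111) = -3.1111
Denominator Σ(z_t−z̄)² = 47.3333
r_1 = -3.1111 / 47.3333 = -0.066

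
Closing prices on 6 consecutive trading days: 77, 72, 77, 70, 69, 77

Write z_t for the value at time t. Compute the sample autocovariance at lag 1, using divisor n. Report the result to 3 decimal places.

Mean z̄ = (77 + 72 + 77 + 70 + 69 + 77)/6 = 73.6667
Deviations: 3.3333, -1.6667, 3.3333, -3.6667, -4.6667, 3.3333
Σ_{t=1}^{5}(z_t−z̄)(z_{t+1}−z̄) = -21.7778
γ_1 = -21.7778 / 6 = -3.630

-3.630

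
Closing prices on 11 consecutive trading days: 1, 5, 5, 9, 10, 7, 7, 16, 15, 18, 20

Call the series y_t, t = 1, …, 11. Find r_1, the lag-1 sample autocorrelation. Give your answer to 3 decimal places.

0.576

Mean ȳ = (1 + 5 + 5 + 9 + 10 + 7 + 7 + 16 + 15 + 18 + 20)/11 = 10.2727
Numerator Σ_{t=1}^{10}(y_t−ȳ)(y_{t+1}−ȳ) = 215.3802
Denominator Σ(y_t−ȳ)² = 374.1818
r_1 = 215.3802 / 374.1818 = 0.576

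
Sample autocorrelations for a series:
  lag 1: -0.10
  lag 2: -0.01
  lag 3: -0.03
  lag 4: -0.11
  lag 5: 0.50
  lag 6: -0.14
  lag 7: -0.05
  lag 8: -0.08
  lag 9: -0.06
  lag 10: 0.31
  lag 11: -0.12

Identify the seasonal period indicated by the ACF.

5

The largest autocorrelation is r_5 = 0.50, with a weaker echo at lag 10 (0.31); the remaining lags stay at or below -0.01.
The dominant spike at lag 5 indicates a seasonal period of 5.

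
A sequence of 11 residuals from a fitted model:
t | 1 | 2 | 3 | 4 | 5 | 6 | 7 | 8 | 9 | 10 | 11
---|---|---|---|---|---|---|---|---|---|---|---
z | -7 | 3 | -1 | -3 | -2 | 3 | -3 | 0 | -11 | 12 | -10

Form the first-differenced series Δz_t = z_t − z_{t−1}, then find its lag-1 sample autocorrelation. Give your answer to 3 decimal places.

-0.654

First differences Δz: 10, -4, -2, 1, 5, -6, 3, -11, 23, -22
Mean of differences = -0.3000
Numerator Σ(Δz_t−Δz̄)(Δz_{t+1}−Δz̄) = -866.3900
Denominator Σ(Δz_t−Δz̄)² = 1324.1000
r_1(Δz) = -866.3900 / 1324.1000 = -0.654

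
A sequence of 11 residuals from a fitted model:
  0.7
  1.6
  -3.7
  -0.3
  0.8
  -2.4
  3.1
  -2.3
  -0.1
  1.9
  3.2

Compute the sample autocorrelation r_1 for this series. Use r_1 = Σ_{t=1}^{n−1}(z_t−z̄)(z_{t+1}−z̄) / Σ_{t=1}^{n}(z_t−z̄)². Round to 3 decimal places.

Mean z̄ = (0.7 + 1.6 − 3.7 − 0.3 + 0.8 − 2.4 + 3.1 − 2.3 − 0.1 + 1.9 + 3.2)/11 = 0.2273
Numerator Σ_{t=1}^{10}(z_t−z̄)(z_{t+1}−z̄) = -14.0335
Denominator Σ(z_t−z̄)² = 51.4218
r_1 = -14.0335 / 51.4218 = -0.273

-0.273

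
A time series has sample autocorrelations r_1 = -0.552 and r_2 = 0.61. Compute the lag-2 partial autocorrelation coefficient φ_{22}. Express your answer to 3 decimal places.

0.439

φ_{22} = (r_2 − r_1²) / (1 − r_1²)
r_1² = (-0.552)² = 0.304704
Numerator = 0.61 − 0.3047 = 0.3053; denominator = 1 − 0.3047 = 0.6953
φ_{22} = 0.3053 / 0.6953 = 0.439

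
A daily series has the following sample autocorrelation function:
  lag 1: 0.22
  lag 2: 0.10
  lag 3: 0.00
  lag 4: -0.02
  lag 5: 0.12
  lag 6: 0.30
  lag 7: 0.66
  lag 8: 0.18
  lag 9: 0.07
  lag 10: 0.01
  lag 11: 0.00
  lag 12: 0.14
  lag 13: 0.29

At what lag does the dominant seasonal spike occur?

7

The largest autocorrelation is r_7 = 0.66; the remaining lags stay at or below 0.30.
The dominant spike at lag 7 indicates a seasonal period of 7.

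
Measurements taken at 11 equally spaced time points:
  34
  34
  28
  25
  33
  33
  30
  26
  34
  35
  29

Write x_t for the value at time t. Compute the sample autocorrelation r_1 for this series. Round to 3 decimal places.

Mean x̄ = (34 + 34 + 28 + 25 + 33 + 33 + 30 + 26 + 34 + 35 + 29)/11 = 31.0000
Numerator Σ_{t=1}^{10}(x_t−x̄)(x_{t+1}−x̄) = 2.0000
Denominator Σ(x_t−x̄)² = 126.0000
r_1 = 2.0000 / 126.0000 = 0.016

0.016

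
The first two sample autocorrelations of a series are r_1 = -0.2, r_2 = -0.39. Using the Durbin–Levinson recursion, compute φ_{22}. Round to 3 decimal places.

φ_{22} = (r_2 − r_1²) / (1 − r_1²)
r_1² = (-0.2)² = 0.04
Numerator = -0.39 − 0.0400 = -0.4300; denominator = 1 − 0.0400 = 0.9600
φ_{22} = -0.4300 / 0.9600 = -0.448

-0.448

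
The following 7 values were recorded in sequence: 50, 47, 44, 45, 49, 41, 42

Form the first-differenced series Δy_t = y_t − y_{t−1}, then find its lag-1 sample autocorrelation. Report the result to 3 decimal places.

-0.445

First differences Δy: -3, -3, 1, 4, -8, 1
Mean of differences = -1.3333
Numerator Σ(Δy_t−Δȳ)(Δy_{t+1}−Δȳ) = -39.7778
Denominator Σ(Δy_t−Δȳ)² = 89.3333
r_1(Δy) = -39.7778 / 89.3333 = -0.445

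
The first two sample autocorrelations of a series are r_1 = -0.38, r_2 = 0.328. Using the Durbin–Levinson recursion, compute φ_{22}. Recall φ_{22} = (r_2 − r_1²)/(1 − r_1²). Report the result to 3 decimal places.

φ_{22} = (r_2 − r_1²) / (1 − r_1²)
r_1² = (-0.38)² = 0.1444
Numerator = 0.328 − 0.1444 = 0.1836; denominator = 1 − 0.1444 = 0.8556
φ_{22} = 0.1836 / 0.8556 = 0.215

0.215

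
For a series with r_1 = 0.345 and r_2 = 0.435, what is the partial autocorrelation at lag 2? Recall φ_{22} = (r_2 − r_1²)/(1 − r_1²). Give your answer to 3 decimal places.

φ_{22} = (r_2 − r_1²) / (1 − r_1²)
r_1² = (0.345)² = 0.119025
Numerator = 0.435 − 0.1190 = 0.3160; denominator = 1 − 0.1190 = 0.8810
φ_{22} = 0.3160 / 0.8810 = 0.359

0.359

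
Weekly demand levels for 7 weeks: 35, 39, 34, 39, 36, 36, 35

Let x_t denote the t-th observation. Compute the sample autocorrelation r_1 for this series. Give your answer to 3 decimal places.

Mean x̄ = (35 + 39 + 34 + 39 + 36 + 36 + 35)/7 = 36.2857
Deviations from mean: -1.2857, 2.7143, -2.2857, 2.7143, -0.2857, -0.2857, -1.2857
Numerator Σ_{t=1}^{6}(x_t−x̄)(x_{t+1}−x̄) = -16.2245
Denominator Σ(x_t−x̄)² = 23.4286
r_1 = -16.2245 / 23.4286 = -0.693

-0.693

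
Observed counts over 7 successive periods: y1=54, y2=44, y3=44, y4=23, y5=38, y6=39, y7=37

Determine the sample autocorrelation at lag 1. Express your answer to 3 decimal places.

0.078

Mean ȳ = (54 + 44 + 44 + 23 + 38 + 39 + 37)/7 = 39.8571
Deviations from mean: 14.1429, 4.1429, 4.1429, -16.8571, -1.8571, -0.8571, -2.8571
Numerator Σ_{t=1}^{6}(y_t−ȳ)(y_{t+1}−ȳ) = 41.2653
Denominator Σ(y_t−ȳ)² = 530.8571
r_1 = 41.2653 / 530.8571 = 0.078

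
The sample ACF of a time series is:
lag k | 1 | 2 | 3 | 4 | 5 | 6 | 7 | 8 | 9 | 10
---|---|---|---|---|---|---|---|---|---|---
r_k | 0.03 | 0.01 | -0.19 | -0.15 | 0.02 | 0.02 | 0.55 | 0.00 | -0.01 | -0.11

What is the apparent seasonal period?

The largest autocorrelation is r_7 = 0.55; the remaining lags stay at or below 0.03.
The dominant spike at lag 7 indicates a seasonal period of 7.

7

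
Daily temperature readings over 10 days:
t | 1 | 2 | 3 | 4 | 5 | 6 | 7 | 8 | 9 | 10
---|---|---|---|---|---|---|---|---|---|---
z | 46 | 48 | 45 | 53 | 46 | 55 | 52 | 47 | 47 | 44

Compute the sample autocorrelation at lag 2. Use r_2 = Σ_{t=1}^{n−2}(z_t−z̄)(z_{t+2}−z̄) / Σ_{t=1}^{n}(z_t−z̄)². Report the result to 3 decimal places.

Mean z̄ = (46 + 48 + 45 + 53 + 46 + 55 + 52 + 47 + 47 + 44)/10 = 48.3000
Numerator Σ_{t=1}^{8}(z_t−z̄)(z_{t+2}−z̄) = 28.8200
Denominator Σ(z_t−z̄)² = 124.1000
r_2 = 28.8200 / 124.1000 = 0.232

0.232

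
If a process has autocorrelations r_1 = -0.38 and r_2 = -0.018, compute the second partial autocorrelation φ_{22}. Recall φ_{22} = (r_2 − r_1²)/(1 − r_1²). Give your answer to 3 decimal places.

-0.190

φ_{22} = (r_2 − r_1²) / (1 − r_1²)
r_1² = (-0.38)² = 0.1444
Numerator = -0.018 − 0.1444 = -0.1624; denominator = 1 − 0.1444 = 0.8556
φ_{22} = -0.1624 / 0.8556 = -0.190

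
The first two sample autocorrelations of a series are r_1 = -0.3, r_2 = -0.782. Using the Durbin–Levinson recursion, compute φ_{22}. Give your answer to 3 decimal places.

φ_{22} = (r_2 − r_1²) / (1 − r_1²)
r_1² = (-0.3)² = 0.09
Numerator = -0.782 − 0.0900 = -0.8720; denominator = 1 − 0.0900 = 0.9100
φ_{22} = -0.8720 / 0.9100 = -0.958

-0.958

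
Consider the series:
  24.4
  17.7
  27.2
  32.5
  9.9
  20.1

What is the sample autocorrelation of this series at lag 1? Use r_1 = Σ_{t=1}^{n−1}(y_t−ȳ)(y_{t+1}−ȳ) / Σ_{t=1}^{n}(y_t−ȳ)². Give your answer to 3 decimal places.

Mean ȳ = (24.4 + 17.7 + 27.2 + 32.5 + 9.9 + 20.1)/6 = 21.9667
Deviations from mean: 2.4333, -4.2667, 5.2333, 10.5333, -12.0667, -1.8667
Σ(y_t−ȳ)(y_{t+1}−ȳ) = (-10.3822) + (-22.3289) + (55.1244) + (-127.1022) + (22.5244) = -82.1644
Denominator Σ(y_t−ȳ)² = 311.5533
r_1 = -82.1644 / 311.5533 = -0.264

-0.264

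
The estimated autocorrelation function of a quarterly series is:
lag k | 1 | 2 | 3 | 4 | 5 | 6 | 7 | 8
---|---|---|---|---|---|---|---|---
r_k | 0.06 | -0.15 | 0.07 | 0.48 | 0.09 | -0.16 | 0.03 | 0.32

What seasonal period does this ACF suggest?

The largest autocorrelation is r_4 = 0.48, with a weaker echo at lag 8 (0.32); the remaining lags stay at or below 0.09.
The dominant spike at lag 4 indicates a seasonal period of 4.

4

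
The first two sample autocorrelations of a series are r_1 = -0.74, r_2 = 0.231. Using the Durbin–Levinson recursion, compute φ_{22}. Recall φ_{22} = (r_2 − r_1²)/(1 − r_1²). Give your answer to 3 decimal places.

-0.700

φ_{22} = (r_2 − r_1²) / (1 − r_1²)
r_1² = (-0.74)² = 0.5476
Numerator = 0.231 − 0.5476 = -0.3166; denominator = 1 − 0.5476 = 0.4524
φ_{22} = -0.3166 / 0.4524 = -0.700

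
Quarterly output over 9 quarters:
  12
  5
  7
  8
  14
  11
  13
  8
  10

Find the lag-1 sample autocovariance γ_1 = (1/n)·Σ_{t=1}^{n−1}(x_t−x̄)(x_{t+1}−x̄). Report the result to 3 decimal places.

Mean x̄ = (12 + 5 + 7 + 8 + 14 + 11 + 13 + 8 + 10)/9 = 9.7778
Σ_{t=1}^{8}(x_t−x̄)(x_{t+1}−x̄) = 3.0617
γ_1 = 3.0617 / 9 = 0.340

0.340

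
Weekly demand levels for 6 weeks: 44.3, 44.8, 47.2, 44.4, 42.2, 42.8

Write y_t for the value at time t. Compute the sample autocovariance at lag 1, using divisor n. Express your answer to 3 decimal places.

0.784

Mean ȳ = (44.3 + 44.8 + 47.2 + 44.4 + 42.2 + 42.8)/6 = 44.2833
Σ_{t=1}^{5}(y_t−ȳ)(y_{t+1}−ȳ) = 4.7031
γ_1 = 4.7031 / 6 = 0.784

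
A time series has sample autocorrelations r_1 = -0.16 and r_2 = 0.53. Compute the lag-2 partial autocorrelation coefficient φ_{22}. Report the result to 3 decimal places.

0.518

φ_{22} = (r_2 − r_1²) / (1 − r_1²)
r_1² = (-0.16)² = 0.0256
Numerator = 0.53 − 0.0256 = 0.5044; denominator = 1 − 0.0256 = 0.9744
φ_{22} = 0.5044 / 0.9744 = 0.518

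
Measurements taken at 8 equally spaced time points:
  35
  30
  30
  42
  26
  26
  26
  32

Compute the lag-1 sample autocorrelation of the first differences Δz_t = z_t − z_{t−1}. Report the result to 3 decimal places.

-0.422

First differences Δz: -5, 0, 12, -16, 0, 0, 6
Mean of differences = -0.4286
Numerator Σ(Δz_t−Δz̄)(Δz_{t+1}−Δz̄) = -193.8980
Denominator Σ(Δz_t−Δz̄)² = 459.7143
r_1(Δz) = -193.8980 / 459.7143 = -0.422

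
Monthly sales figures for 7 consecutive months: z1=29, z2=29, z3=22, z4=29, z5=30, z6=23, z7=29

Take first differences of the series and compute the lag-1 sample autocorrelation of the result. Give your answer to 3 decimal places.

First differences Δz: 0, -7, 7, 1, -7, 6
Mean of differences = 0.0000
Numerator Σ(Δz_t−Δz̄)(Δz_{t+1}−Δz̄) = -91.0000
Denominator Σ(Δz_t−Δz̄)² = 184.0000
r_1(Δz) = -91.0000 / 184.0000 = -0.495

-0.495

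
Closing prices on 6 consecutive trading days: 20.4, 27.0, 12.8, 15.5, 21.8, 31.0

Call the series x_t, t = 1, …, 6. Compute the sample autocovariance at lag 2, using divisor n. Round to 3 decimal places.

Mean x̄ = (20.4 + 27.0 + 12.8 + 15.5 + 21.8 + 31.0)/6 = 21.4167
Deviations: -1.0167, 5.5833, -8.6167, -5.9167, 0.3833, 9.5833
Σ_{t=1}^{4}(x_t−x̄)(x_{t+2}−x̄) = -84.2789
γ_2 = -84.2789 / 6 = -14.046

-14.046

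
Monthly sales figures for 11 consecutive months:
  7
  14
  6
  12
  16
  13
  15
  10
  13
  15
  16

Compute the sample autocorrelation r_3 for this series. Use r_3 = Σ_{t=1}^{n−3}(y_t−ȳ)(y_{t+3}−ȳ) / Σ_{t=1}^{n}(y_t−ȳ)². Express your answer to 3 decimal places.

Mean ȳ = (7 + 14 + 6 + 12 + 16 + 13 + 15 + 10 + 13 + 15 + 16)/11 = 12.4545
Numerator Σ_{t=1}^{8}(y_t−ȳ)(y_{t+3}−ȳ) = -7.3471
Denominator Σ(y_t−ȳ)² = 118.7273
r_3 = -7.3471 / 118.7273 = -0.062

-0.062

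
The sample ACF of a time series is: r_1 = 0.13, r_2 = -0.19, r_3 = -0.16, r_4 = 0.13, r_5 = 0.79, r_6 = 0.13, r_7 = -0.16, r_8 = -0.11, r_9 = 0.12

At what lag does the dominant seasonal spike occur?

The largest autocorrelation is r_5 = 0.79; the remaining lags stay at or below 0.13.
The dominant spike at lag 5 indicates a seasonal period of 5.

5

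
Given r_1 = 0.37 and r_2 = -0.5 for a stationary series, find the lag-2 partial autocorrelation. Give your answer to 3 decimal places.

-0.738

φ_{22} = (r_2 − r_1²) / (1 − r_1²)
r_1² = (0.37)² = 0.1369
Numerator = -0.5 − 0.1369 = -0.6369; denominator = 1 − 0.1369 = 0.8631
φ_{22} = -0.6369 / 0.8631 = -0.738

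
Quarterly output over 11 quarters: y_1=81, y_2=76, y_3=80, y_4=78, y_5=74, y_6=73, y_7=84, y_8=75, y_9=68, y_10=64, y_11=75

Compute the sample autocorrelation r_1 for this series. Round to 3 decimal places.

Mean ȳ = (81 + 76 + 80 + 78 + 74 + 73 + 84 + 75 + 68 + 64 + 75)/11 = 75.2727
Numerator Σ_{t=1}^{10}(y_t−ȳ)(y_{t+1}−ȳ) = 84.7438
Denominator Σ(y_t−ȳ)² = 326.1818
r_1 = 84.7438 / 326.1818 = 0.260

0.260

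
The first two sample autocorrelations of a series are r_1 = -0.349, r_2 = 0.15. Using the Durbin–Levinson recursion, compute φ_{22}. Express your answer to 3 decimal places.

0.032

φ_{22} = (r_2 − r_1²) / (1 − r_1²)
r_1² = (-0.349)² = 0.121801
Numerator = 0.15 − 0.1218 = 0.0282; denominator = 1 − 0.1218 = 0.8782
φ_{22} = 0.0282 / 0.8782 = 0.032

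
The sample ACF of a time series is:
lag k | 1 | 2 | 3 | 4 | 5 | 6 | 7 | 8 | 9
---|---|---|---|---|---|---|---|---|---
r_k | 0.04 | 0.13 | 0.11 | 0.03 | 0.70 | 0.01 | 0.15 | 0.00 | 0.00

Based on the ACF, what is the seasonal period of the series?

5

The largest autocorrelation is r_5 = 0.70; the remaining lags stay at or below 0.15.
The dominant spike at lag 5 indicates a seasonal period of 5.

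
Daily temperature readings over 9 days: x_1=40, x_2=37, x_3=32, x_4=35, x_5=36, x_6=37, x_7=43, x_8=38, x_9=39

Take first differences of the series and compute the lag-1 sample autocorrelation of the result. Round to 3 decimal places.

-0.233

First differences Δx: -3, -5, 3, 1, 1, 6, -5, 1
Mean of differences = -0.1250
Numerator Σ(Δx_t−Δx̄)(Δx_{t+1}−Δx̄) = -24.8906
Denominator Σ(Δx_t−Δx̄)² = 106.8750
r_1(Δx) = -24.8906 / 106.8750 = -0.233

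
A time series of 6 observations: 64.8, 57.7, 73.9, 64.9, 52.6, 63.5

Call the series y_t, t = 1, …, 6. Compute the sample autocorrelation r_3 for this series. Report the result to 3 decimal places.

Mean ȳ = (64.8 + 57.7 + 73.9 + 64.9 + 52.6 + 63.5)/6 = 62.9000
Numerator Σ_{t=1}^{3}(y_t−ȳ)(y_{t+3}−ȳ) = 63.9600
Denominator Σ(y_t−ȳ)² = 262.1000
r_3 = 63.9600 / 262.1000 = 0.244

0.244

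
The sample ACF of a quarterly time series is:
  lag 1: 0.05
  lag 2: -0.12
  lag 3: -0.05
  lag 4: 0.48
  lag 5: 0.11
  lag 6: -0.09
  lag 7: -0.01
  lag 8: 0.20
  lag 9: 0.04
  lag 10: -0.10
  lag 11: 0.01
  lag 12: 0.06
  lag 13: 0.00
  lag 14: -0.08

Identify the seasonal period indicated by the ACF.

4

The largest autocorrelation is r_4 = 0.48, with a weaker echo at lag 8 (0.20); the remaining lags stay at or below 0.11.
The dominant spike at lag 4 indicates a seasonal period of 4.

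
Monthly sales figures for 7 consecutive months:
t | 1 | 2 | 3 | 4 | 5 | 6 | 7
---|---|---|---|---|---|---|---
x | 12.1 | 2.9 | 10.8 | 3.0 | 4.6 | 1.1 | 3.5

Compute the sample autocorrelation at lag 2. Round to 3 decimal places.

Mean x̄ = (12.1 + 2.9 + 10.8 + 3.0 + 4.6 + 1.1 + 3.5)/7 = 5.4286
Deviations from mean: 6.6714, -2.5286, 5.3714, -2.4286, -0.8286, -4.3286, -1.9286
Σ(x_t−x̄)(x_{t+2}−x̄) = (35.8351) + (6.1408) + (-4.4506) + (10.5122) + (1.5980) = 49.6355
Denominator Σ(x_t−x̄)² = 108.7943
r_2 = 49.6355 / 108.7943 = 0.456

0.456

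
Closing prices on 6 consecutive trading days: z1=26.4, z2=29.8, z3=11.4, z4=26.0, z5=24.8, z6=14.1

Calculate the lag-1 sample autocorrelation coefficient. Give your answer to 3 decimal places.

-0.366

Mean z̄ = (26.4 + 29.8 + 11.4 + 26.0 + 24.8 + 14.1)/6 = 22.0833
Deviations from mean: 4.3167, 7.7167, -10.6833, 3.9167, 2.7167, -7.9833
Numerator Σ_{t=1}^{5}(z_t−z̄)(z_{t+1}−z̄) = -102.0203
Denominator Σ(z_t−z̄)² = 278.7683
r_1 = -102.0203 / 278.7683 = -0.366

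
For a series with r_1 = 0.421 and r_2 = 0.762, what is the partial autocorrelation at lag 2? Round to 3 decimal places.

φ_{22} = (r_2 − r_1²) / (1 − r_1²)
r_1² = (0.421)² = 0.177241
Numerator = 0.762 − 0.1772 = 0.5848; denominator = 1 − 0.1772 = 0.8228
φ_{22} = 0.5848 / 0.8228 = 0.711

0.711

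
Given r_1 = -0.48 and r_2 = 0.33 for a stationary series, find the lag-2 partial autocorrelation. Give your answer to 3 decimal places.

0.129

φ_{22} = (r_2 − r_1²) / (1 − r_1²)
r_1² = (-0.48)² = 0.2304
Numerator = 0.33 − 0.2304 = 0.0996; denominator = 1 − 0.2304 = 0.7696
φ_{22} = 0.0996 / 0.7696 = 0.129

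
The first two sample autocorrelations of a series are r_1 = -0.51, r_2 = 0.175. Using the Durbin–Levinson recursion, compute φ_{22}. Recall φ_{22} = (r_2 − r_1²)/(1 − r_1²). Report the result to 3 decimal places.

-0.115

φ_{22} = (r_2 − r_1²) / (1 − r_1²)
r_1² = (-0.51)² = 0.2601
Numerator = 0.175 − 0.2601 = -0.0851; denominator = 1 − 0.2601 = 0.7399
φ_{22} = -0.0851 / 0.7399 = -0.115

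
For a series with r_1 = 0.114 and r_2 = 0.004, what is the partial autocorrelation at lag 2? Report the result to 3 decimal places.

-0.009

φ_{22} = (r_2 − r_1²) / (1 − r_1²)
r_1² = (0.114)² = 0.012996
Numerator = 0.004 − 0.0130 = -0.0090; denominator = 1 − 0.0130 = 0.9870
φ_{22} = -0.0090 / 0.9870 = -0.009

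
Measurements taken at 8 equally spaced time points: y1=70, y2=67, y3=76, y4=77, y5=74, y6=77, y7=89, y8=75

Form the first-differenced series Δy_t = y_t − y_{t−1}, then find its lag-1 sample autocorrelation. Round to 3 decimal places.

-0.400

First differences Δy: -3, 9, 1, -3, 3, 12, -14
Mean of differences = 0.7143
Numerator Σ(Δy_t−Δȳ)(Δy_{t+1}−Δȳ) = -178.2245
Denominator Σ(Δy_t−Δȳ)² = 445.4286
r_1(Δy) = -178.2245 / 445.4286 = -0.400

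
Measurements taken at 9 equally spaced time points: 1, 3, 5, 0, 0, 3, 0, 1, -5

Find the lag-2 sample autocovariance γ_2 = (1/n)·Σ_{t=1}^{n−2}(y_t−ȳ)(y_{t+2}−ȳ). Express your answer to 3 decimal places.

Mean ȳ = (1 + 3 + 5 + 0 + 0 + 3 + 0 + 1 − 5)/9 = 0.8889
Σ_{t=1}^{7}(y_t−ȳ)(y_{t+2}−ȳ) = -0.6914
γ_2 = -0.6914 / 9 = -0.077

-0.077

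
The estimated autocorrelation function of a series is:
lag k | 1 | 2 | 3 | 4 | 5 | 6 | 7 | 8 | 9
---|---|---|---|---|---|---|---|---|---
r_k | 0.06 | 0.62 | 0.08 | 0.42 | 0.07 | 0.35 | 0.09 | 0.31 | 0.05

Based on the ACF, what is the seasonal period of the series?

The largest autocorrelation is r_2 = 0.62, with weaker echoes at lags 4 (0.42), 6 (0.35) and 8 (0.31); the remaining lags stay at or below 0.09.
The dominant spike at lag 2 indicates a seasonal period of 2.

2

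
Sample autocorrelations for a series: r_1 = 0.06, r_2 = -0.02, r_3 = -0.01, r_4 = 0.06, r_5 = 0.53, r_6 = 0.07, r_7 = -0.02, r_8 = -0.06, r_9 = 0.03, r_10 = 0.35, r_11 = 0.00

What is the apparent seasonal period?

5

The largest autocorrelation is r_5 = 0.53, with a weaker echo at lag 10 (0.35); the remaining lags stay at or below 0.07.
The dominant spike at lag 5 indicates a seasonal period of 5.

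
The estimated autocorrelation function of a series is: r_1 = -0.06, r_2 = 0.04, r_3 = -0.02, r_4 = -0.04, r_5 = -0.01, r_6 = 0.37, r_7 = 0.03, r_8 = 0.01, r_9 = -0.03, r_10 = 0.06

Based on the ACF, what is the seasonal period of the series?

The largest autocorrelation is r_6 = 0.37; the remaining lags stay at or below 0.06.
The dominant spike at lag 6 indicates a seasonal period of 6.

6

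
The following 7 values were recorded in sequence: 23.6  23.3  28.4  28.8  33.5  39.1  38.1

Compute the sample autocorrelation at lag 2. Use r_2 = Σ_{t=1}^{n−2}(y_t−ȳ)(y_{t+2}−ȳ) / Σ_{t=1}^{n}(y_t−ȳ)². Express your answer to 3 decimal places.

Mean ȳ = (23.6 + 23.3 + 28.4 + 28.8 + 33.5 + 39.1 + 38.1)/7 = 30.6857
Deviations from mean: -7.0857, -7.3857, -2.2857, -1.8857, 2.8143, 8.4143, 7.4143
Σ(y_t−ȳ)(y_{t+2}−ȳ) = (16.1959) + (13.9273) + (-6.4327) + (-15.8669) + (20.8659) = 28.6896
Denominator Σ(y_t−ȳ)² = 247.2286
r_2 = 28.6896 / 247.2286 = 0.116

0.116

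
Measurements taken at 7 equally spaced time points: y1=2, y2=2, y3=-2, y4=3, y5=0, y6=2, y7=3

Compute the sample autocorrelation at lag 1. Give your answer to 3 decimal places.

Mean ȳ = (2 + 2 − 2 + 3 + 0 + 2 + 3)/7 = 1.4286
Σ(y_t−ȳ)(y_{t+1}−ȳ) = (0.3265) + (-1.9592) + (-5.3878) + (-2.2449) + (-0.8163) + (0.8980) = -9.1837
Denominator Σ(y_t−ȳ)² = 19.7143
r_1 = -9.1837 / 19.7143 = -0.466

-0.466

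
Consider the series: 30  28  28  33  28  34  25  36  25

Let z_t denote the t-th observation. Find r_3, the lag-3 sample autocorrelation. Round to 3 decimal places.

-0.407

Mean z̄ = (30 + 28 + 28 + 33 + 28 + 34 + 25 + 36 + 25)/9 = 29.6667
Σ(z_t−z̄)(z_{t+3}−z̄) = (1.1111) + (2.7778) + (-7.2222) + (-15.5556) + (-10.5556) + (-20.2222) = -49.6667
Denominator Σ(z_t−z̄)² = 122.0000
r_3 = -49.6667 / 122.0000 = -0.407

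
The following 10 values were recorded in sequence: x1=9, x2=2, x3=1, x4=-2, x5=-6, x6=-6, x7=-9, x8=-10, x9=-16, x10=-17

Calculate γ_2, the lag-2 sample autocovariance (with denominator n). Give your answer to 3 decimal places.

20.788

Mean x̄ = (9 + 2 + 1 − 2 − 6 − 6 − 9 − 10 − 16 − 17)/10 = -5.4000
Σ_{t=1}^{8}(x_t−x̄)(x_{t+2}−x̄) = 207.8800
γ_2 = 207.8800 / 10 = 20.788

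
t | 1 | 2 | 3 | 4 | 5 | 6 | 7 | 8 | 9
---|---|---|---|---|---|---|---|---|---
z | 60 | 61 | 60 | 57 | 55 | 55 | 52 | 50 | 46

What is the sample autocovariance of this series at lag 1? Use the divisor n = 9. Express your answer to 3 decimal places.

Mean z̄ = (60 + 61 + 60 + 57 + 55 + 55 + 52 + 50 + 46)/9 = 55.1111
Σ_{t=1}^{8}(z_t−z̄)(z_{t+1}−z̄) = 129.4321
γ_1 = 129.4321 / 9 = 14.381

14.381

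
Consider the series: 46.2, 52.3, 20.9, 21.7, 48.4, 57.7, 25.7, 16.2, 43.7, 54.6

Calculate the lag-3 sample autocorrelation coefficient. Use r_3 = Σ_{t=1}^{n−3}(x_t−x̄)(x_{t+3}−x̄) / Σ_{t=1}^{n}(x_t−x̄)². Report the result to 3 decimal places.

-0.196

Mean x̄ = (46.2 + 52.3 + 20.9 + 21.7 + 48.4 + 57.7 + 25.7 + 16.2 + 43.7 + 54.6)/10 = 38.7400
Σ(x_t−x̄)(x_{t+3}−x̄) = (-127.1184) + (130.9896) + (-338.2464) + (222.2016) + (-217.7364) + (94.0416) + (-206.8144) = -442.6828
Denominator Σ(x_t−x̄)² = 2255.1840
r_3 = -442.6828 / 2255.1840 = -0.196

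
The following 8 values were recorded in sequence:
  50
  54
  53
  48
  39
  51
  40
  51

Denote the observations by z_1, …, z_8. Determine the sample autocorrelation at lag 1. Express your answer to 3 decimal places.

-0.142

Mean z̄ = (50 + 54 + 53 + 48 + 39 + 51 + 40 + 51)/8 = 48.2500
Deviations from mean: 1.7500, 5.7500, 4.7500, -0.2500, -9.2500, 2.7500, -8.2500, 2.7500
Numerator Σ_{t=1}^{7}(z_t−z̄)(z_{t+1}−z̄) = -32.3125
Denominator Σ(z_t−z̄)² = 227.5000
r_1 = -32.3125 / 227.5000 = -0.142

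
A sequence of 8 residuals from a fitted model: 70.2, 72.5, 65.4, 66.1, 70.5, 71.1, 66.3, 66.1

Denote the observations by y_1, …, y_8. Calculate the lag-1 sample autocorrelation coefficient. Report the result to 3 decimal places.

0.032

Mean ȳ = (70.2 + 72.5 + 65.4 + 66.1 + 70.5 + 71.1 + 66.3 + 66.1)/8 = 68.5250
Σ(y_t−ȳ)(y_{t+1}−ȳ) = (6.6581) + (-12.4219) + (7.5781) + (-4.7894) + (5.0856) + (-5.7294) + (5.3956) = 1.7769
Denominator Σ(y_t−ȳ)² = 55.6150
r_1 = 1.7769 / 55.6150 = 0.032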